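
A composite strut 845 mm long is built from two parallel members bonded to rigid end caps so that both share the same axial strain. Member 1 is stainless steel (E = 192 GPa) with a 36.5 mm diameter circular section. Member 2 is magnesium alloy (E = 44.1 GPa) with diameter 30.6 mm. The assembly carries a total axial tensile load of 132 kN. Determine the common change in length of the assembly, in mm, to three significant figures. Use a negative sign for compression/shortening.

A_1 = 1046 mm².
A_2 = 735.4 mm².
Equal strain + equilibrium ⇒ each member carries load in proportion to AE: A₁E₁ = 200900000 N, A₂E₂ = 32430000 N, ΣAE = 233300000 N.
δ = PL/ΣAE = 132000·845/233300000 = 0.478 mm.

0.478 mm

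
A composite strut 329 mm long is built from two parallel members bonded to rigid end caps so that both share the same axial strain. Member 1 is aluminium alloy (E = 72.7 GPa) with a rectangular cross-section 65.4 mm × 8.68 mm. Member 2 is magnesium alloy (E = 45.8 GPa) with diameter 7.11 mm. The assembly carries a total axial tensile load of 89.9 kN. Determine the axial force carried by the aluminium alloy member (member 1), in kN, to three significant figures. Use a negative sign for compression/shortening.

86.1 kN

A_1 = 567.7 mm².
A_2 = 39.7 mm².
Equal strain + equilibrium ⇒ each member carries load in proportion to AE: A₁E₁ = 41270000 N, A₂E₂ = 1818000 N, ΣAE = 43090000 N.
F₁ = P·A₁E₁/ΣAE = 89900·41270000/43090000 = 86110 N.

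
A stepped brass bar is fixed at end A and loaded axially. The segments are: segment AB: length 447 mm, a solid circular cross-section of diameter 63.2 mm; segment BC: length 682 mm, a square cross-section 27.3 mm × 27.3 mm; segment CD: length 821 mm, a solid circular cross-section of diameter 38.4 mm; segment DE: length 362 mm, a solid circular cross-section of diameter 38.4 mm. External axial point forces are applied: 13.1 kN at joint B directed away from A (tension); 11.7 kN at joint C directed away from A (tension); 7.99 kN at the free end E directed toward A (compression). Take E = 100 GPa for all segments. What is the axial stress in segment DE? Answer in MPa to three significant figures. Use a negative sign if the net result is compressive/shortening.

Internal axial forces (sectioning from the free end, tension +): N_DE = -7.99 kN, N_CD = -7.99 kN, N_BC = 3.71 kN, N_AB = 16.81 kN.
A_DE = 1158 mm².
σ_DE = N_DE/A_DE = -7990/1158 = -6.899 MPa.

-6.90 MPa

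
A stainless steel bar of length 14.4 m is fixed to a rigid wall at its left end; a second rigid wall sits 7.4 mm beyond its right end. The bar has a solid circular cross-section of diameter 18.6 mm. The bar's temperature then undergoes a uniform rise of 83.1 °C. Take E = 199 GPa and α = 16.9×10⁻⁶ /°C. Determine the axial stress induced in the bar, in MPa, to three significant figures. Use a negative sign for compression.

Free thermal expansion αLΔT = 16.9e-6 · 14400 · 83.1 = 20.22 mm.
The walls engage after the gap closes; constrained expansion = 20.22 − 7.4 = 12.82 mm.
The walls impose strain ε = −(12.82)/14400 = -8.9050e-04; σ = Eε = 199000 · -8.9050e-04 = -177.2 MPa.

-177 MPa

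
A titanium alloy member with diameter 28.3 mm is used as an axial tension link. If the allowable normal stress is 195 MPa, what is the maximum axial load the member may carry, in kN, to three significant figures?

123 kN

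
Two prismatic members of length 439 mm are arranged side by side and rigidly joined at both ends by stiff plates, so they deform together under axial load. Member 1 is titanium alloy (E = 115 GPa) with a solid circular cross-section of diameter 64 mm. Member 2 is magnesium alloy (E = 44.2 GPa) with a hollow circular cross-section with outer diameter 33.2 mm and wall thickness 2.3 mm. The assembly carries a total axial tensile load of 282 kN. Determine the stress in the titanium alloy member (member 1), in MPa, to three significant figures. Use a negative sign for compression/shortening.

85.4 MPa

A_1 = 3217 mm².
A_2 = 223.3 mm².
Equal strain + equilibrium ⇒ each member carries load in proportion to AE: A₁E₁ = 370000000 N, A₂E₂ = 9869000 N, ΣAE = 379800000 N.
σ₁ = P·E₁/ΣAE = 282000·115000/379800000 = 85.38 MPa.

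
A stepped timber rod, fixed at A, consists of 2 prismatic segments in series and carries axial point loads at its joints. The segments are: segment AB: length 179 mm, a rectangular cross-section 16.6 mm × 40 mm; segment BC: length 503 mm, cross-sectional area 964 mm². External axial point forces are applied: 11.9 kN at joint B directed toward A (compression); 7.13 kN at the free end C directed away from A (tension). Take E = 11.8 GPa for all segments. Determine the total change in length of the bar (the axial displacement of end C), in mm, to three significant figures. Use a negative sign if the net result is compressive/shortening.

0.206 mm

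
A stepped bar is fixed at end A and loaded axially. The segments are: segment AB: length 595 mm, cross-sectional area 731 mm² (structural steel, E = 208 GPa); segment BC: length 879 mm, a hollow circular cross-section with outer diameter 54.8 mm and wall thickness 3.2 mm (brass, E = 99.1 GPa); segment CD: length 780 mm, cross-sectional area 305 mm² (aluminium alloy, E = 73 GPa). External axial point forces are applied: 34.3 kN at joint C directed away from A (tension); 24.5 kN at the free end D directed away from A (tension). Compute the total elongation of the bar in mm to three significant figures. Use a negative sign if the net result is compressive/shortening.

Internal axial forces (sectioning from the free end, tension +): N_CD = 24.5 kN, N_BC = 58.8 kN, N_AB = 58.8 kN.
A_BC = 518.7 mm².
δ_AB = 58800·595/(731·208000) = 0.2301 mm
δ_BC = 58800·879/(518.7·99100) = 1.005 mm
δ_CD = 24500·780/(305·73000) = 0.8583 mm
δ = Σδ_i = 2.094 mm.

2.09 mm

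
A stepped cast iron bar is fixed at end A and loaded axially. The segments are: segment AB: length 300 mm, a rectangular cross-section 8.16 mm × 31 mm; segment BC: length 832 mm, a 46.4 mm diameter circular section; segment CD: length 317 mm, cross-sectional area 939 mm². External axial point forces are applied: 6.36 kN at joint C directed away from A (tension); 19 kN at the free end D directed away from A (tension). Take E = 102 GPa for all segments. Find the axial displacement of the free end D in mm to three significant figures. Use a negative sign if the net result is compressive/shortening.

Internal axial forces (sectioning from the free end, tension +): N_CD = 19 kN, N_BC = 25.36 kN, N_AB = 25.36 kN.
A_AB = 253 mm².
A_BC = 1691 mm².
δ_AB = 25360·300/(253·102000) = 0.2949 mm
δ_BC = 25360·832/(1691·102000) = 0.1223 mm
δ_CD = 19000·317/(939·102000) = 0.06289 mm
δ = Σδ_i = 0.4801 mm.

0.480 mm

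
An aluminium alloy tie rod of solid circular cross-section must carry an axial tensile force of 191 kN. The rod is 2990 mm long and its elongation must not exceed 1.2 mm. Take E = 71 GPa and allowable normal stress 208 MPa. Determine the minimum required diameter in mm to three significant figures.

92.4 mm

Required area A ≥ P/σ_allow = 191000/208 = 918.3 mm².
For a solid circular section, d ≥ √(4A/π) = 34.19 mm.
Elongation limit: A ≥ PL/(Eδ_allow) = 191000·2990/(71000·1.2) = 6703 mm² ⇒ d ≥ 92.38 mm.
The elongation limit governs.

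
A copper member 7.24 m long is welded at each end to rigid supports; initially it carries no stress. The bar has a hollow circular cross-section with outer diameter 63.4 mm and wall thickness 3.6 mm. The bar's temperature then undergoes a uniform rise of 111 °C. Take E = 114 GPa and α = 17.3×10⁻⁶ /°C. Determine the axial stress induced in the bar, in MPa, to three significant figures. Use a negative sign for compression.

-219 MPa

Free thermal expansion αLΔT = 17.3e-6 · 7240 · 111 = 13.9 mm.
The walls impose strain ε = −(13.9)/7240 = -1.9203e-03; σ = Eε = 114000 · -1.9203e-03 = -218.9 MPa.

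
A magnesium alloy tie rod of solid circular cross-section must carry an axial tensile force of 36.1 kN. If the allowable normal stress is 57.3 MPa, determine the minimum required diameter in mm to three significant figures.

Required area A ≥ P/σ_allow = 36100/57.3 = 630 mm².
For a solid circular section, d ≥ √(4A/π) = 28.32 mm.

28.3 mm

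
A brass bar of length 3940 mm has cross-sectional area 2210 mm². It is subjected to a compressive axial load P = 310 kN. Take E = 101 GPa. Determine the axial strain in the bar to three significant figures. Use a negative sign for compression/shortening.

-0.00139

σ = N/A = -140.3 MPa; ε = σ/E = -140.3/101000 = -1.389e-03.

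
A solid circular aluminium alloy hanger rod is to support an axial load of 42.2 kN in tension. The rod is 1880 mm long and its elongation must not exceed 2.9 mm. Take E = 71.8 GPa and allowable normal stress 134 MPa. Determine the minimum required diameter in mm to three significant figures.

Required area A ≥ P/σ_allow = 42200/134 = 314.9 mm².
For a solid circular section, d ≥ √(4A/π) = 20.02 mm.
Elongation limit: A ≥ PL/(Eδ_allow) = 42200·1880/(71800·2.9) = 381 mm² ⇒ d ≥ 22.03 mm.
The elongation limit governs.

22.0 mm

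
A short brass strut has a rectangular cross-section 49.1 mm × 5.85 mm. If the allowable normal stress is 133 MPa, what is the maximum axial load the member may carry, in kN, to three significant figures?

38.2 kN

A = 287.2 mm².
P_max = σ_allow · A = 133 · 287.2 = 38200 N = 38.2 kN.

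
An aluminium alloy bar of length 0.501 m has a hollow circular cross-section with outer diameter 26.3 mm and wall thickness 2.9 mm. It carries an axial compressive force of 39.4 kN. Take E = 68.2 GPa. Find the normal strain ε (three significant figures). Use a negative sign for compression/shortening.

A = 213.2 mm².
σ = N/A = -184.8 MPa; ε = σ/E = -184.8/68200 = -2.710e-03.

-0.00271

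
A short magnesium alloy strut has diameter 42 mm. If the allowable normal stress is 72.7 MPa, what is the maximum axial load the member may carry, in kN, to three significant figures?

101 kN

A = 1385 mm².
P_max = σ_allow · A = 72.7 · 1385 = 100700 N = 100.7 kN.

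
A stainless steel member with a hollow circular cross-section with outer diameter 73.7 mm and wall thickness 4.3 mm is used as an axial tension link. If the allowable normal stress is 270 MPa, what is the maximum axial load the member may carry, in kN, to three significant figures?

A = 937.5 mm².
P_max = σ_allow · A = 270 · 937.5 = 253100 N = 253.1 kN.

253 kN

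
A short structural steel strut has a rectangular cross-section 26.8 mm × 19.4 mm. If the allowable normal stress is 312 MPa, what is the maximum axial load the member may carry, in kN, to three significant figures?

162 kN

A = 519.9 mm².
P_max = σ_allow · A = 312 · 519.9 = 162200 N = 162.2 kN.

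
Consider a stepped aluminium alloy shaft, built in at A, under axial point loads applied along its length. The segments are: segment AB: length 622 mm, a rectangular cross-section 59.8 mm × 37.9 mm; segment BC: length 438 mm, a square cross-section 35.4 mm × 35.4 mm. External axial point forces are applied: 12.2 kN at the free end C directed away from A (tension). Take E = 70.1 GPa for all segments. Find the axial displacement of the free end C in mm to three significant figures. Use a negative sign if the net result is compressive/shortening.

Internal axial forces (sectioning from the free end, tension +): N_BC = 12.2 kN, N_AB = 12.2 kN.
A_AB = 2266 mm².
A_BC = 1253 mm².
δ_AB = 12200·622/(2266·70100) = 0.04776 mm
δ_BC = 12200·438/(1253·70100) = 0.06083 mm
δ = Σδ_i = 0.1086 mm.

0.109 mm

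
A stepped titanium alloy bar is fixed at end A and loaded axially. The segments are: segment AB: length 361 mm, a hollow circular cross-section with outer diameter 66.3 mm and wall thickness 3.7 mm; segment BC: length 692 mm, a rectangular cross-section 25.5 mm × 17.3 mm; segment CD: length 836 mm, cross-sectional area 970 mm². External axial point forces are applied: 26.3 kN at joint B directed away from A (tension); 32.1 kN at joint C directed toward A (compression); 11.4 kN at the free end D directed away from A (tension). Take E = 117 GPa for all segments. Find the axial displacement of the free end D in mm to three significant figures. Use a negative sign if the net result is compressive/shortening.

-0.170 mm

Internal axial forces (sectioning from the free end, tension +): N_CD = 11.4 kN, N_BC = -20.7 kN, N_AB = 5.6 kN.
A_AB = 727.7 mm².
A_BC = 441.2 mm².
δ_AB = 5600·361/(727.7·117000) = 0.02375 mm
δ_BC = -20700·692/(441.2·117000) = -0.2775 mm
δ_CD = 11400·836/(970·117000) = 0.08398 mm
δ = Σδ_i = -0.1698 mm.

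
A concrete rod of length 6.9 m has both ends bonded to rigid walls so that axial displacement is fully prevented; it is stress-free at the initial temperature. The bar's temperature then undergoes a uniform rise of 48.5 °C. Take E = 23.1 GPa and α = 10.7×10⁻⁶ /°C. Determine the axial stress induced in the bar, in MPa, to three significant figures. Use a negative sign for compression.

Free thermal expansion αLΔT = 10.7e-6 · 6900 · 48.5 = 3.581 mm.
The walls impose strain ε = −(3.581)/6900 = -5.1895e-04; σ = Eε = 23100 · -5.1895e-04 = -11.99 MPa.

-12.0 MPa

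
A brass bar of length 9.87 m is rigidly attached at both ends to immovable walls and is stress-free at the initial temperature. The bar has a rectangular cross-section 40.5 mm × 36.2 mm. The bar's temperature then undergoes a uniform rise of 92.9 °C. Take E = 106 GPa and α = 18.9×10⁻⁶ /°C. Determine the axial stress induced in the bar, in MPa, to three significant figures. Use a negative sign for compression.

-186 MPa

Free thermal expansion αLΔT = 18.9e-6 · 9870 · 92.9 = 17.33 mm.
The walls impose strain ε = −(17.33)/9870 = -1.7558e-03; σ = Eε = 106000 · -1.7558e-03 = -186.1 MPa.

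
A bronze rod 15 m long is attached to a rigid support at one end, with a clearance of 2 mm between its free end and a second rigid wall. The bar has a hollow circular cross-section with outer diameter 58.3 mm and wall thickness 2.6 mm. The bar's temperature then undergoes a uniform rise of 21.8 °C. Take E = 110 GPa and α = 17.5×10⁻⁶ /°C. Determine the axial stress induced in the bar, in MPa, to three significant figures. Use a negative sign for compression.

-27.3 MPa

Free thermal expansion αLΔT = 17.5e-6 · 15000 · 21.8 = 5.723 mm.
The walls engage after the gap closes; constrained expansion = 5.723 − 2 = 3.723 mm.
The walls impose strain ε = −(3.723)/15000 = -2.4817e-04; σ = Eε = 110000 · -2.4817e-04 = -27.3 MPa.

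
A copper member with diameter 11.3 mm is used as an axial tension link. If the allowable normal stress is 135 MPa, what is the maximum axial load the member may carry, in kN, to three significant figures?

13.5 kN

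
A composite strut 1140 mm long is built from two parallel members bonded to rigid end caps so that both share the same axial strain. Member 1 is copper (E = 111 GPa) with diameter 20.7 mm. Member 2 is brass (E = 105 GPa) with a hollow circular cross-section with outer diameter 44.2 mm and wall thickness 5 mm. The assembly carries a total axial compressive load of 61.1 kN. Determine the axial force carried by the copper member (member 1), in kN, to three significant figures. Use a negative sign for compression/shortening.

-22.4 kN

A_1 = 336.5 mm².
A_2 = 615.8 mm².
Equal strain + equilibrium ⇒ each member carries load in proportion to AE: A₁E₁ = 37360000 N, A₂E₂ = 64650000 N, ΣAE = 102000000 N.
F₁ = P·A₁E₁/ΣAE = -61100·37360000/102000000 = -22370 N.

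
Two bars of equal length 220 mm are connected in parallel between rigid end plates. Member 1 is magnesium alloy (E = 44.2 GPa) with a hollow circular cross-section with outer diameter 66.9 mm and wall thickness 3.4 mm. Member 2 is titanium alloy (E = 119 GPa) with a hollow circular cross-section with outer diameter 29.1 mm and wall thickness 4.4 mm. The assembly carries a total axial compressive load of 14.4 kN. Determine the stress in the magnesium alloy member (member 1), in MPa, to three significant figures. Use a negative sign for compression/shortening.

A_1 = 678.3 mm².
A_2 = 341.4 mm².
Equal strain + equilibrium ⇒ each member carries load in proportion to AE: A₁E₁ = 29980000 N, A₂E₂ = 40630000 N, ΣAE = 70610000 N.
σ₁ = P·E₁/ΣAE = -14400·44200/70610000 = -9.014 MPa.

-9.01 MPa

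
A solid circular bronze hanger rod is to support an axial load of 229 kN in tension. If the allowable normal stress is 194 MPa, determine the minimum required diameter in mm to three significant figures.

38.8 mm

Required area A ≥ P/σ_allow = 229000/194 = 1180 mm².
For a solid circular section, d ≥ √(4A/π) = 38.77 mm.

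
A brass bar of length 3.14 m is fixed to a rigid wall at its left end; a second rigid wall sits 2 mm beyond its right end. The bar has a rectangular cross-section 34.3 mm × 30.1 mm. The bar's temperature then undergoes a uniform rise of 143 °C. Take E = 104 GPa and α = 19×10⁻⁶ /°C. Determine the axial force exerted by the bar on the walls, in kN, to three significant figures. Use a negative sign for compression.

Free thermal expansion αLΔT = 19e-6 · 3140 · 143 = 8.531 mm.
The walls engage after the gap closes; constrained expansion = 8.531 − 2 = 6.531 mm.
The walls impose strain ε = −(6.531)/3140 = -2.0801e-03; σ = Eε = 104000 · -2.0801e-03 = -216.3 MPa.
Wall reaction R = σ·A = -216.3·1032 = -223300 N = -223.3 kN.

-223 kN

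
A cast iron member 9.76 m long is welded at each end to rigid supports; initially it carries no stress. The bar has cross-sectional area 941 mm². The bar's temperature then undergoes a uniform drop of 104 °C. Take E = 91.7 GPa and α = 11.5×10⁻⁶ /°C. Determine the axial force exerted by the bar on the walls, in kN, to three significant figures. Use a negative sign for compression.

103 kN

Free thermal expansion αLΔT = 11.5e-6 · 9760 · -104 = -11.67 mm.
The walls impose strain ε = −(-11.67)/9760 = 1.1960e-03; σ = Eε = 91700 · 1.1960e-03 = 109.7 MPa.
Wall reaction R = σ·A = 109.7·941 = 103200 N = 103.2 kN.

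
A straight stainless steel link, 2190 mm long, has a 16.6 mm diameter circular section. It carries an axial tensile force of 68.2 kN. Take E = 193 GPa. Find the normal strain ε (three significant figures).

0.00163

A = 216.4 mm².
σ = N/A = 315.1 MPa; ε = σ/E = 315.1/193000 = 1.633e-03.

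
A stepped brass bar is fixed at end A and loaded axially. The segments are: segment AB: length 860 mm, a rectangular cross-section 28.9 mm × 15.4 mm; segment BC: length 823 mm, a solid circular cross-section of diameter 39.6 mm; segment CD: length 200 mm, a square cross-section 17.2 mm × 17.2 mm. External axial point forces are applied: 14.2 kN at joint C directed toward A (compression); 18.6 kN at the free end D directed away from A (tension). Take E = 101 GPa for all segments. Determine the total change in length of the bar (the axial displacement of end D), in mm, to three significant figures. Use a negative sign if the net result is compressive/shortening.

0.238 mm

Internal axial forces (sectioning from the free end, tension +): N_CD = 18.6 kN, N_BC = 4.4 kN, N_AB = 4.4 kN.
A_AB = 445.1 mm².
A_BC = 1232 mm².
A_CD = 295.8 mm².
δ_AB = 4400·860/(445.1·101000) = 0.08418 mm
δ_BC = 4400·823/(1232·101000) = 0.02911 mm
δ_CD = 18600·200/(295.8·101000) = 0.1245 mm
δ = Σδ_i = 0.2378 mm.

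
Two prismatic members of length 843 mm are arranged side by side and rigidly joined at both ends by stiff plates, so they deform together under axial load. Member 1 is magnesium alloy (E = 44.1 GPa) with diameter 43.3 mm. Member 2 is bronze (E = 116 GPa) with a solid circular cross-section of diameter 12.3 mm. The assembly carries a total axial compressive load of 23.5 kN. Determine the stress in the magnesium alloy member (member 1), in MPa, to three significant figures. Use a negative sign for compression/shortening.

A_1 = 1473 mm².
A_2 = 118.8 mm².
Equal strain + equilibrium ⇒ each member carries load in proportion to AE: A₁E₁ = 64940000 N, A₂E₂ = 13780000 N, ΣAE = 78720000 N.
σ₁ = P·E₁/ΣAE = -23500·44100/78720000 = -13.16 MPa.

-13.2 MPa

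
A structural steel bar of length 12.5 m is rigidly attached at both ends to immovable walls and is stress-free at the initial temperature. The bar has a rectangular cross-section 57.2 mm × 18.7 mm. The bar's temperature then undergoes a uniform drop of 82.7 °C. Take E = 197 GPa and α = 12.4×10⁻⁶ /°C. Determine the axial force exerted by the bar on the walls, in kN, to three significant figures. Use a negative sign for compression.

Free thermal expansion αLΔT = 12.4e-6 · 12500 · -82.7 = -12.82 mm.
The walls impose strain ε = −(-12.82)/12500 = 1.0255e-03; σ = Eε = 197000 · 1.0255e-03 = 202 MPa.
Wall reaction R = σ·A = 202·1070 = 216100 N = 216.1 kN.

216 kN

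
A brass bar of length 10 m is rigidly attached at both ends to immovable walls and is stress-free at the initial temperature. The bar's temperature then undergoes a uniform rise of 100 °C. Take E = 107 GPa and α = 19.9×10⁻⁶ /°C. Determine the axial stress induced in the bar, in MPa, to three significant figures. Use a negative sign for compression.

-213 MPa

Free thermal expansion αLΔT = 19.9e-6 · 10000 · 100 = 19.9 mm.
The walls impose strain ε = −(19.9)/10000 = -1.9900e-03; σ = Eε = 107000 · -1.9900e-03 = -212.9 MPa.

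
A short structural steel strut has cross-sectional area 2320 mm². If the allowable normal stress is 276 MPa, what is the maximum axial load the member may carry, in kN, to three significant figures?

P_max = σ_allow · A = 276 · 2320 = 640300 N = 640.3 kN.

640 kN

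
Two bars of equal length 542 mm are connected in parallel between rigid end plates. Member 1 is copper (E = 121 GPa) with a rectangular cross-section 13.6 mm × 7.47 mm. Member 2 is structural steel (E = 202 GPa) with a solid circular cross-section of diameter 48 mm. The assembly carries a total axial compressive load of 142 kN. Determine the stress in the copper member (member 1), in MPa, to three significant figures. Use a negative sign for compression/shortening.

-45.5 MPa

A_1 = 101.6 mm².
A_2 = 1810 mm².
Equal strain + equilibrium ⇒ each member carries load in proportion to AE: A₁E₁ = 12290000 N, A₂E₂ = 365500000 N, ΣAE = 377800000 N.
σ₁ = P·E₁/ΣAE = -142000·121000/377800000 = -45.48 MPa.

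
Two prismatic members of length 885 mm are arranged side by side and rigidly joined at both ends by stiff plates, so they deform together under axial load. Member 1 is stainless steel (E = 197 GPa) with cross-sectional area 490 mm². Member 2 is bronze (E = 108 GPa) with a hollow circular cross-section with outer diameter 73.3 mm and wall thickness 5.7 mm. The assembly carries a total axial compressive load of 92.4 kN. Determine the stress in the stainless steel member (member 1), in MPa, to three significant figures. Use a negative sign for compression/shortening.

A_2 = 1211 mm².
Equal strain + equilibrium ⇒ each member carries load in proportion to AE: A₁E₁ = 96530000 N, A₂E₂ = 130700000 N, ΣAE = 227300000 N.
σ₁ = P·E₁/ΣAE = -92400·197000/227300000 = -80.09 MPa.

-80.1 MPa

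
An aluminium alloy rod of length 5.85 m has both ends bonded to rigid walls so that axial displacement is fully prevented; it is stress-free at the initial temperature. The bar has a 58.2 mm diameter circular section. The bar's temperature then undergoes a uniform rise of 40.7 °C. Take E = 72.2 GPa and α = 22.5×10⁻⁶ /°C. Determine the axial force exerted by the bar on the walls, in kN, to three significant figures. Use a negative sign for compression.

-176 kN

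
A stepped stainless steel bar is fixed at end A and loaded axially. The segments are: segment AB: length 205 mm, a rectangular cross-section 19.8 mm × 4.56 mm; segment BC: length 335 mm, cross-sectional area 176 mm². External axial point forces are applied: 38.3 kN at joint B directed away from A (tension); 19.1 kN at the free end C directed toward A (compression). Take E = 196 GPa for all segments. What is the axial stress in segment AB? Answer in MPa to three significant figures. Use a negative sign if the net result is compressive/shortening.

213 MPa

Internal axial forces (sectioning from the free end, tension +): N_BC = -19.1 kN, N_AB = 19.2 kN.
A_AB = 90.29 mm².
σ_AB = N_AB/A_AB = 19200/90.29 = 212.7 MPa.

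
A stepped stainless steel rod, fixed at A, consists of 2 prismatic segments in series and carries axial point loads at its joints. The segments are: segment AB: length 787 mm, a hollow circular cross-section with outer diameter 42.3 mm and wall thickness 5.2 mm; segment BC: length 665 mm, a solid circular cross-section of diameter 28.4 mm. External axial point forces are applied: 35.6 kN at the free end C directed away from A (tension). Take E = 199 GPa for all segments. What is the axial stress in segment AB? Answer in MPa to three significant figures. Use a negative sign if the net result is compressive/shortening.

58.7 MPa

Internal axial forces (sectioning from the free end, tension +): N_BC = 35.6 kN, N_AB = 35.6 kN.
A_AB = 606.1 mm².
σ_AB = N_AB/A_AB = 35600/606.1 = 58.74 MPa.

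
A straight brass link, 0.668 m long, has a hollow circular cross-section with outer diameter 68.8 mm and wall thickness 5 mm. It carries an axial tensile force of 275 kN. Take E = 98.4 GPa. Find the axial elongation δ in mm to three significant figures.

A = 1002 mm².
δ_mech = NL/(AE) = 275000·668/(1002·98400) = 1.863 mm.

1.86 mm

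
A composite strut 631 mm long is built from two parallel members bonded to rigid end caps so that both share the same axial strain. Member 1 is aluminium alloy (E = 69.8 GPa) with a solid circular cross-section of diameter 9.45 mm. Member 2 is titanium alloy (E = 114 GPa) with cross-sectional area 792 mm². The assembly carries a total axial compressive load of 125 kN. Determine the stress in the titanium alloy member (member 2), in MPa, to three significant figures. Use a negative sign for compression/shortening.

A_1 = 70.14 mm².
Equal strain + equilibrium ⇒ each member carries load in proportion to AE: A₁E₁ = 4896000 N, A₂E₂ = 90290000 N, ΣAE = 95180000 N.
σ₂ = P·E₂/ΣAE = -125000·114000/95180000 = -149.7 MPa.

-150 MPa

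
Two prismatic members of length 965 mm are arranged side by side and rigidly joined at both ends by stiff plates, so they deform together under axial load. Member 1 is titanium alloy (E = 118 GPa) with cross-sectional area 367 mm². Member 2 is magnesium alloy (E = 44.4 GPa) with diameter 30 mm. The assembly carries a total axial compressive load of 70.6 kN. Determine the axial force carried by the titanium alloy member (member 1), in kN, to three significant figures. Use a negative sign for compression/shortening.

-40.9 kN

A_2 = 706.9 mm².
Equal strain + equilibrium ⇒ each member carries load in proportion to AE: A₁E₁ = 43310000 N, A₂E₂ = 31380000 N, ΣAE = 74690000 N.
F₁ = P·A₁E₁/ΣAE = -70600·43310000/74690000 = -40930 N.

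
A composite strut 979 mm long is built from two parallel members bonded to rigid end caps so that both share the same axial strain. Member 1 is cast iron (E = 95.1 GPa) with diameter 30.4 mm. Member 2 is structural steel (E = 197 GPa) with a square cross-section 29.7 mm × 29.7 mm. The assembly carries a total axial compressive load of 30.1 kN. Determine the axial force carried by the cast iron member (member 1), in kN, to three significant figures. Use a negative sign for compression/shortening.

-8.56 kN

A_1 = 725.8 mm².
A_2 = 882.1 mm².
Equal strain + equilibrium ⇒ each member carries load in proportion to AE: A₁E₁ = 69030000 N, A₂E₂ = 173800000 N, ΣAE = 242800000 N.
F₁ = P·A₁E₁/ΣAE = -30100·69030000/242800000 = -8557 N.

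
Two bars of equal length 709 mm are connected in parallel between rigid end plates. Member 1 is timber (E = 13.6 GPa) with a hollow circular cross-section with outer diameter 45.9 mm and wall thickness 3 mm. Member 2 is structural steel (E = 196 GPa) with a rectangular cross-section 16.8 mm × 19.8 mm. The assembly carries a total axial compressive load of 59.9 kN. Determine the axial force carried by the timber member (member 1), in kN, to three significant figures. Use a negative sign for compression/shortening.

-4.66 kN

A_1 = 404.3 mm².
A_2 = 332.6 mm².
Equal strain + equilibrium ⇒ each member carries load in proportion to AE: A₁E₁ = 5499000 N, A₂E₂ = 65200000 N, ΣAE = 70700000 N.
F₁ = P·A₁E₁/ΣAE = -59900·5499000/70700000 = -4659 N.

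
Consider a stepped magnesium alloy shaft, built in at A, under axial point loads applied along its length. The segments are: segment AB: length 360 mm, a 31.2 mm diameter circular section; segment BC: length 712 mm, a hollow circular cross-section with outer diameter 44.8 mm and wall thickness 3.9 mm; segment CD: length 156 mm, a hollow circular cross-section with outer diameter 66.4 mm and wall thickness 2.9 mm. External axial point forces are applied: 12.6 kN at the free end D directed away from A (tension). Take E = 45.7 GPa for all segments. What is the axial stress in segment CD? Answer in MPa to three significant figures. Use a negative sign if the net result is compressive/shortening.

21.8 MPa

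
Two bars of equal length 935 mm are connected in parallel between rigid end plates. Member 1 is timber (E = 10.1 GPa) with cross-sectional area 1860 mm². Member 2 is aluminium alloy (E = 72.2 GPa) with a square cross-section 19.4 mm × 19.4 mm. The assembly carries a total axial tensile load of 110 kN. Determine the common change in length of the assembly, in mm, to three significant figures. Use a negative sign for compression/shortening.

2.24 mm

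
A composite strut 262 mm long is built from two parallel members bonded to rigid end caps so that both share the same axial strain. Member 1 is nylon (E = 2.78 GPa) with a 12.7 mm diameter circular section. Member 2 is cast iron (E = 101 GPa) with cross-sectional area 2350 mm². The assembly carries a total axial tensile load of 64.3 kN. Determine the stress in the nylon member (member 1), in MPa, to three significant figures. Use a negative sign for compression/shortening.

0.752 MPa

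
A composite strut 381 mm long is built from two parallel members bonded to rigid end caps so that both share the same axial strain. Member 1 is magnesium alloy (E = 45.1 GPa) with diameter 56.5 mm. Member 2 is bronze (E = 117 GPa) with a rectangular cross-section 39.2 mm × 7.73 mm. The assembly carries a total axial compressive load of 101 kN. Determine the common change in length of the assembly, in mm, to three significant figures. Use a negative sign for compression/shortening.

-0.259 mm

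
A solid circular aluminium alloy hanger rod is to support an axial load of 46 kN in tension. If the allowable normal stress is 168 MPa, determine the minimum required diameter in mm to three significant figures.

18.7 mm

Required area A ≥ P/σ_allow = 46000/168 = 273.8 mm².
For a solid circular section, d ≥ √(4A/π) = 18.67 mm.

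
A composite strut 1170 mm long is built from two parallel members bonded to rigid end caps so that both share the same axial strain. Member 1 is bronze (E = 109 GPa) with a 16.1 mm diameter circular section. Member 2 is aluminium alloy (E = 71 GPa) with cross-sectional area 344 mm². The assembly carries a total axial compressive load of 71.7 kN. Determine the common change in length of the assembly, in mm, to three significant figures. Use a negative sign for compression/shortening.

-1.80 mm

A_1 = 203.6 mm².
Equal strain + equilibrium ⇒ each member carries load in proportion to AE: A₁E₁ = 22190000 N, A₂E₂ = 24420000 N, ΣAE = 46610000 N.
δ = PL/ΣAE = -71700·1170/46610000 = -1.8 mm.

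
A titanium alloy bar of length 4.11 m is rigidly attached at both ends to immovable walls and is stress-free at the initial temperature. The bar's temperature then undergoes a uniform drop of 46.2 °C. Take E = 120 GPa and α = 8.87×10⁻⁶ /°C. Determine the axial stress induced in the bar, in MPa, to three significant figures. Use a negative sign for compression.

Free thermal expansion αLΔT = 8.87e-6 · 4110 · -46.2 = -1.684 mm.
The walls impose strain ε = −(-1.684)/4110 = 4.0979e-04; σ = Eε = 120000 · 4.0979e-04 = 49.18 MPa.

49.2 MPa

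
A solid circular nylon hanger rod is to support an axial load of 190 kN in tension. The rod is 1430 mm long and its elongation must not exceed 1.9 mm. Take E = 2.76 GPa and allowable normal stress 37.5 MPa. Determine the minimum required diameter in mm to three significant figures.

Required area A ≥ P/σ_allow = 190000/37.5 = 5067 mm².
For a solid circular section, d ≥ √(4A/π) = 80.32 mm.
Elongation limit: A ≥ PL/(Eδ_allow) = 190000·1430/(2760·1.9) = 51810 mm² ⇒ d ≥ 256.8 mm.
The elongation limit governs.

257 mm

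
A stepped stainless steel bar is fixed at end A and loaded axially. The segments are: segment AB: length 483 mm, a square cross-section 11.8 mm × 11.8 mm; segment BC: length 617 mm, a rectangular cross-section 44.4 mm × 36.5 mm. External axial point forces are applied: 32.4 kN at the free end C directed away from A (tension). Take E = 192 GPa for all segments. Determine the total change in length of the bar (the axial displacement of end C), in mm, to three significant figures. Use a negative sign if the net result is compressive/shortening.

0.650 mm

Internal axial forces (sectioning from the free end, tension +): N_BC = 32.4 kN, N_AB = 32.4 kN.
A_AB = 139.2 mm².
A_BC = 1621 mm².
δ_AB = 32400·483/(139.2·192000) = 0.5854 mm
δ_BC = 32400·617/(1621·192000) = 0.06425 mm
δ = Σδ_i = 0.6496 mm.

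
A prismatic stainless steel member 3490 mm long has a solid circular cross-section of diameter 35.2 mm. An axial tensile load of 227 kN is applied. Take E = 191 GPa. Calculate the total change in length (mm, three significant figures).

4.26 mm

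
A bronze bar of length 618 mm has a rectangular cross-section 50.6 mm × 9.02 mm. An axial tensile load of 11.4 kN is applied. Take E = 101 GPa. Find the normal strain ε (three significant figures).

A = 456.4 mm².
σ = N/A = 24.98 MPa; ε = σ/E = 24.98/101000 = 2.473e-04.

2.47e-04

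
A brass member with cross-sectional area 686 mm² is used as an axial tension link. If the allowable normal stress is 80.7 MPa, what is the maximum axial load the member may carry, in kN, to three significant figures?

P_max = σ_allow · A = 80.7 · 686 = 55360 N = 55.36 kN.

55.4 kN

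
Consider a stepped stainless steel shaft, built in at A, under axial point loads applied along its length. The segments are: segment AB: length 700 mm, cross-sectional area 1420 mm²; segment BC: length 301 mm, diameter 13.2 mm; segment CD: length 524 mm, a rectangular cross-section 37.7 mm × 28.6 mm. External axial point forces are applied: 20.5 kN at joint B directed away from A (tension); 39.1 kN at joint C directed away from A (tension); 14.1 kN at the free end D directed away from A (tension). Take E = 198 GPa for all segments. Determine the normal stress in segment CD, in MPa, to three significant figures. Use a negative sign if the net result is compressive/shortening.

13.1 MPa

Internal axial forces (sectioning from the free end, tension +): N_CD = 14.1 kN, N_BC = 53.2 kN, N_AB = 73.7 kN.
A_CD = 1078 mm².
σ_CD = N_CD/A_CD = 14100/1078 = 13.08 MPa.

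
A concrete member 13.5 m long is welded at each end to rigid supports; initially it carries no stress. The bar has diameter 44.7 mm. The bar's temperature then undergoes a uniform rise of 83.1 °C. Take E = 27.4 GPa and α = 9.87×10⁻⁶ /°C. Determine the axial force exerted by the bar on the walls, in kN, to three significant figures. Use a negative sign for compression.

Free thermal expansion αLΔT = 9.87e-6 · 13500 · 83.1 = 11.07 mm.
The walls impose strain ε = −(11.07)/13500 = -8.2020e-04; σ = Eε = 27400 · -8.2020e-04 = -22.47 MPa.
Wall reaction R = σ·A = -22.47·1569 = -35270 N = -35.27 kN.

-35.3 kN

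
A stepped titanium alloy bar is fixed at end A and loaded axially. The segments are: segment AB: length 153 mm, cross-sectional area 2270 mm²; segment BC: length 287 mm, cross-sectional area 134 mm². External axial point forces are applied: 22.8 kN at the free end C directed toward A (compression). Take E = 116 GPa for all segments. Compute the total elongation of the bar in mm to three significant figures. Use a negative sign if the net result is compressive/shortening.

Internal axial forces (sectioning from the free end, tension +): N_BC = -22.8 kN, N_AB = -22.8 kN.
δ_AB = -22800·153/(2270·116000) = -0.01325 mm
δ_BC = -22800·287/(134·116000) = -0.421 mm
δ = Σδ_i = -0.4342 mm.

-0.434 mm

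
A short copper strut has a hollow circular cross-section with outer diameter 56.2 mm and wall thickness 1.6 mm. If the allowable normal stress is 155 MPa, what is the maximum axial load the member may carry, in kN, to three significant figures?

A = 274.4 mm².
P_max = σ_allow · A = 155 · 274.4 = 42540 N = 42.54 kN.

42.5 kN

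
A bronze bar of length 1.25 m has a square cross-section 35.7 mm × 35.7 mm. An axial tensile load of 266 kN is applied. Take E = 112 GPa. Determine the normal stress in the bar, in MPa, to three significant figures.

209 MPa

A = 1274 mm².
σ = N/A = 266000/1274 = 208.7 MPa.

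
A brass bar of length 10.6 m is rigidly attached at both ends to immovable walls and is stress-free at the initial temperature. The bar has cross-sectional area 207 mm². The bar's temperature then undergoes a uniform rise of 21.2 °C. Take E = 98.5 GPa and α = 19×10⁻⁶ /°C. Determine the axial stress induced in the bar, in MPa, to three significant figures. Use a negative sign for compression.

-39.7 MPa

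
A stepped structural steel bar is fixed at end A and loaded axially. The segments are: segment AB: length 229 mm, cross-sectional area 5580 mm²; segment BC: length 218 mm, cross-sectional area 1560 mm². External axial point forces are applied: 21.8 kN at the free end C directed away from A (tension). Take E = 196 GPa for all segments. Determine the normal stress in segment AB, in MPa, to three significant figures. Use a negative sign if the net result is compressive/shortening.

Internal axial forces (sectioning from the free end, tension +): N_BC = 21.8 kN, N_AB = 21.8 kN.
σ_AB = N_AB/A_AB = 21800/5580 = 3.907 MPa.

3.91 MPa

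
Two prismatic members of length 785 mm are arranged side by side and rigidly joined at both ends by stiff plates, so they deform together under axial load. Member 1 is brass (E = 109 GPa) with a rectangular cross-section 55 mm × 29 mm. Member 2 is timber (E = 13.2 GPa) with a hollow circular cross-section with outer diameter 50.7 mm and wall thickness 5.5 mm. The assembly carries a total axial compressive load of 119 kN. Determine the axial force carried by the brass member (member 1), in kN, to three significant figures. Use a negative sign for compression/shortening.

-112 kN

A_1 = 1595 mm².
A_2 = 781 mm².
Equal strain + equilibrium ⇒ each member carries load in proportion to AE: A₁E₁ = 173900000 N, A₂E₂ = 10310000 N, ΣAE = 184200000 N.
F₁ = P·A₁E₁/ΣAE = -119000·173900000/184200000 = -112300 N.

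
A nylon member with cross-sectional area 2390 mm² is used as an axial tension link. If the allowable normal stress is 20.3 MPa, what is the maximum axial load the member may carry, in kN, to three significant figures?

P_max = σ_allow · A = 20.3 · 2390 = 48520 N = 48.52 kN.

48.5 kN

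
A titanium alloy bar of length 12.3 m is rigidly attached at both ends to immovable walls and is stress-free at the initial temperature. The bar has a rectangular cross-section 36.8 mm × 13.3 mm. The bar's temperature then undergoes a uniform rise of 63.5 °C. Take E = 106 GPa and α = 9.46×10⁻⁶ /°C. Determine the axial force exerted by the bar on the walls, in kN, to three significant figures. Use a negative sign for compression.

Free thermal expansion αLΔT = 9.46e-6 · 12300 · 63.5 = 7.389 mm.
The walls impose strain ε = −(7.389)/12300 = -6.0071e-04; σ = Eε = 106000 · -6.0071e-04 = -63.68 MPa.
Wall reaction R = σ·A = -63.68·489.4 = -31170 N = -31.17 kN.

-31.2 kN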